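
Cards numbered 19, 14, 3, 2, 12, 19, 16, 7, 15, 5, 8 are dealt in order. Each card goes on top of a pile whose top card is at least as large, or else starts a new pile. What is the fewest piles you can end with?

3

Place each on the leftmost legal pile:
19 → new pile 1 (tops now [19])
14 → pile 1 (tops now [14])
3 → pile 1 (tops now [3])
2 → pile 1 (tops now [2])
12 → new pile 2 (tops now [2, 12])
19 → new pile 3 (tops now [2, 12, 19])
16 → pile 3 (tops now [2, 12, 16])
7 → pile 2 (tops now [2, 7, 16])
15 → pile 3 (tops now [2, 7, 15])
5 → pile 2 (tops now [2, 5, 15])
8 → pile 3 (tops now [2, 5, 8])
Three piles.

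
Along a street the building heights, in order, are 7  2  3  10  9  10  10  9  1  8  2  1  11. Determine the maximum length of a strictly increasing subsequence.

5

Let dp[i] be the length of the longest such subsequence ending at index i:
i:      1  2  3  4  5  6  7  8  9 10 11 12 13
a[i]:   7  2  3 10  9 10 10  9  1  8  2  1 11
dp:     1  1  2  3  3  4  4  3  1  3  2  1  5
Maximum dp value is 5.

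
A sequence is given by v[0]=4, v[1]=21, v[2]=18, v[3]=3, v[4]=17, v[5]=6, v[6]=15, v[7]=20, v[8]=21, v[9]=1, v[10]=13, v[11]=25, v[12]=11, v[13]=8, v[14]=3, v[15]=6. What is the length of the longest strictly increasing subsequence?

6

Track the smallest tail for each achievable length (strict):
4 → extends → [4]
21 → extends → [4, 21]
18 → replaces 21 → [4, 18]
3 → replaces 4 → [3, 18]
17 → replaces 18 → [3, 17]
6 → replaces 17 → [3, 6]
15 → extends → [3, 6, 15]
20 → extends → [3, 6, 15, 20]
21 → extends → [3, 6, 15, 20, 21]
1 → replaces 3 → [1, 6, 15, 20, 21]
13 → replaces 15 → [1, 6, 13, 20, 21]
25 → extends → [1, 6, 13, 20, 21, 25]
11 → replaces 13 → [1, 6, 11, 20, 21, 25]
8 → replaces 11 → [1, 6, 8, 20, 21, 25]
3 → replaces 6 → [1, 3, 8, 20, 21, 25]
6 → replaces 8 → [1, 3, 6, 20, 21, 25]
Six tails, so the longest strictly increasing subsequence has length 6 (e.g. 4, 6, 15, 20, 21, 25).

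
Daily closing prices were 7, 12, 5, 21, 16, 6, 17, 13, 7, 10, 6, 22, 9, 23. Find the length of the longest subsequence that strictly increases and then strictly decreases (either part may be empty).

7

inc[i] = longest strictly increasing subsequence ending at i; dec[i] = longest strictly decreasing subsequence starting at i:
i:      1  2  3  4  5  6  7  8  9 10 11 12 13 14
a[i]:   7 12  5 21 16  6 17 13  7 10  6 22  9 23
inc:    1  2  1  3  3  2  4  3  3  4  2  5  4  6
dec:    2  3  1  5  4  1  4  3  2  2  1  2  1  1
Best peak at i=4 (value 21): inc=3, dec=5, length 3+5−1 = 7.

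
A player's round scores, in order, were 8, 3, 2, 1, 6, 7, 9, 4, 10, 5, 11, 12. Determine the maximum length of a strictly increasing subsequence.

7

Track the smallest tail for each achievable length (strict):
8 → extends → [8]
3 → replaces 8 → [3]
2 → replaces 3 → [2]
1 → replaces 2 → [1]
6 → extends → [1, 6]
7 → extends → [1, 6, 7]
9 → extends → [1, 6, 7, 9]
4 → replaces 6 → [1, 4, 7, 9]
10 → extends → [1, 4, 7, 9, 10]
5 → replaces 7 → [1, 4, 5, 9, 10]
11 → extends → [1, 4, 5, 9, 10, 11]
12 → extends → [1, 4, 5, 9, 10, 11, 12]
Seven tails, so the longest strictly increasing subsequence has length 7 (e.g. 3, 6, 7, 9, 10, 11, 12).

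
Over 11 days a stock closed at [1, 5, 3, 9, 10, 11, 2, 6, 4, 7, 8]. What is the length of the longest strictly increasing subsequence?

Track the smallest tail for each achievable length (strict):
1 → extends → [1]
5 → extends → [1, 5]
3 → replaces 5 → [1, 3]
9 → extends → [1, 3, 9]
10 → extends → [1, 3, 9, 10]
11 → extends → [1, 3, 9, 10, 11]
2 → replaces 3 → [1, 2, 9, 10, 11]
6 → replaces 9 → [1, 2, 6, 10, 11]
4 → replaces 6 → [1, 2, 4, 10, 11]
7 → replaces 10 → [1, 2, 4, 7, 11]
8 → replaces 11 → [1, 2, 4, 7, 8]
Five tails, so the longest strictly increasing subsequence has length 5 (e.g. 1, 5, 9, 10, 11).

5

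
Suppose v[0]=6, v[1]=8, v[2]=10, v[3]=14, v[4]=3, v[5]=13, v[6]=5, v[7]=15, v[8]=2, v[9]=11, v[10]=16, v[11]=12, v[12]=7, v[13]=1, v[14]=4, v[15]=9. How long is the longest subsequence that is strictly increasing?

Track the smallest tail for each achievable length (strict):
6 → extends → [6]
8 → extends → [6, 8]
10 → extends → [6, 8, 10]
14 → extends → [6, 8, 10, 14]
3 → replaces 6 → [3, 8, 10, 14]
13 → replaces 14 → [3, 8, 10, 13]
5 → replaces 8 → [3, 5, 10, 13]
15 → extends → [3, 5, 10, 13, 15]
2 → replaces 3 → [2, 5, 10, 13, 15]
11 → replaces 13 → [2, 5, 10, 11, 15]
16 → extends → [2, 5, 10, 11, 15, 16]
12 → replaces 15 → [2, 5, 10, 11, 12, 16]
7 → replaces 10 → [2, 5, 7, 11, 12, 16]
1 → replaces 2 → [1, 5, 7, 11, 12, 16]
4 → replaces 5 → [1, 4, 7, 11, 12, 16]
9 → replaces 11 → [1, 4, 7, 9, 12, 16]
Six tails, so the longest strictly increasing subsequence has length 6 (e.g. 6, 8, 10, 14, 15, 16).

6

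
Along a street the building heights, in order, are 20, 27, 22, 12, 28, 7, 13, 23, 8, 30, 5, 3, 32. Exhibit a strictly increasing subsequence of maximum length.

20, 27, 28, 30, 32

Patience tails give the LIS length; then backtrack through the dp parents:
20 → extends → [20]
27 → extends → [20, 27]
22 → replaces 27 → [20, 22]
12 → replaces 20 → [12, 22]
28 → extends → [12, 22, 28]
7 → replaces 12 → [7, 22, 28]
13 → replaces 22 → [7, 13, 28]
23 → replaces 28 → [7, 13, 23]
8 → replaces 13 → [7, 8, 23]
30 → extends → [7, 8, 23, 30]
5 → replaces 7 → [5, 8, 23, 30]
3 → replaces 5 → [3, 8, 23, 30]
32 → extends → [3, 8, 23, 30, 32]
Length 5; one witness is 20, 27, 28, 30, 32.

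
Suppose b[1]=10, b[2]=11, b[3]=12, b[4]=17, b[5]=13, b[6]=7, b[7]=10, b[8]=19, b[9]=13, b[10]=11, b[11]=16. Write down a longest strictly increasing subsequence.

10, 11, 12, 17, 19

Patience tails give the LIS length; then backtrack through the dp parents:
10 → extends → [10]
11 → extends → [10, 11]
12 → extends → [10, 11, 12]
17 → extends → [10, 11, 12, 17]
13 → replaces 17 → [10, 11, 12, 13]
7 → replaces 10 → [7, 11, 12, 13]
10 → replaces 11 → [7, 10, 12, 13]
19 → extends → [7, 10, 12, 13, 19]
13 → already a tail → [7, 10, 12, 13, 19]
11 → replaces 12 → [7, 10, 11, 13, 19]
16 → replaces 19 → [7, 10, 11, 13, 16]
Length 5; one witness is 10, 11, 12, 17, 19.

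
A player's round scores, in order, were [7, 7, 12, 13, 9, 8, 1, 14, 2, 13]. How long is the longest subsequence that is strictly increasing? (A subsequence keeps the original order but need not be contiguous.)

Track the smallest tail for each achievable length (strict):
7 → extends → [7]
7 → already a tail → [7]
12 → extends → [7, 12]
13 → extends → [7, 12, 13]
9 → replaces 12 → [7, 9, 13]
8 → replaces 9 → [7, 8, 13]
1 → replaces 7 → [1, 8, 13]
14 → extends → [1, 8, 13, 14]
2 → replaces 8 → [1, 2, 13, 14]
13 → already a tail → [1, 2, 13, 14]
Four tails, so the longest strictly increasing subsequence has length 4 (e.g. 7, 12, 13, 14).

4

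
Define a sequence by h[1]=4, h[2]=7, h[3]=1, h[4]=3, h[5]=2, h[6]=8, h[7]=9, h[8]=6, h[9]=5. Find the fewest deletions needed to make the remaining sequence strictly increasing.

Fewest deletions = n − (longest strictly increasing subsequence).
i:     1 2 3 4 5 6 7 8 9
h[i]:  4 7 1 3 2 8 9 6 5
dp:    1 2 1 2 2 3 4 3 3
max dp = 4, so deletions = 9 − 4 = 5.

5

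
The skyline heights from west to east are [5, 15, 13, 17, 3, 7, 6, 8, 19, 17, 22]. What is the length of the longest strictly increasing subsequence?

5

Track the smallest tail for each achievable length (strict):
5 → extends → [5]
15 → extends → [5, 15]
13 → replaces 15 → [5, 13]
17 → extends → [5, 13, 17]
3 → replaces 5 → [3, 13, 17]
7 → replaces 13 → [3, 7, 17]
6 → replaces 7 → [3, 6, 17]
8 → replaces 17 → [3, 6, 8]
19 → extends → [3, 6, 8, 19]
17 → replaces 19 → [3, 6, 8, 17]
22 → extends → [3, 6, 8, 17, 22]
Five tails, so the longest strictly increasing subsequence has length 5 (e.g. 5, 15, 17, 19, 22).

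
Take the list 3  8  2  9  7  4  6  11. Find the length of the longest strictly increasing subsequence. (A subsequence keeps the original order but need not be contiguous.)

Let dp[i] be the length of the longest such subsequence ending at index i:
i:      1  2  3  4  5  6  7  8
a[i]:   3  8  2  9  7  4  6 11
dp:     1  2  1  3  2  2  3  4
Maximum dp value is 4.

4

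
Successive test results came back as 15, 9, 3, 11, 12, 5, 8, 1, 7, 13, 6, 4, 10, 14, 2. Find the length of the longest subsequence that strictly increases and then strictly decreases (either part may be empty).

8

inc[i] = longest strictly increasing subsequence ending at i; dec[i] = longest strictly decreasing subsequence starting at i:
i:      1  2  3  4  5  6  7  8  9 10 11 12 13 14 15
a[i]:  15  9  3 11 12  5  8  1  7 13  6  4 10 14  2
inc:    1  1  1  2  3  2  3  1  3  4  3  2  4  5  2
dec:    7  6  2  6  6  3  5  1  4  4  3  2  2  2  1
Best peak at i=5 (value 12): inc=3, dec=6, length 3+6−1 = 8.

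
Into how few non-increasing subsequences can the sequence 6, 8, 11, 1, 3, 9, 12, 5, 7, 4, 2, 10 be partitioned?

5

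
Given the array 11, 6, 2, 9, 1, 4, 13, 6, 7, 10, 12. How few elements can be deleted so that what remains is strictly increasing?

5

Fewest deletions = n − (longest strictly increasing subsequence).
Patience tails:
11 → extends → [11]
6 → replaces 11 → [6]
2 → replaces 6 → [2]
9 → extends → [2, 9]
1 → replaces 2 → [1, 9]
4 → replaces 9 → [1, 4]
13 → extends → [1, 4, 13]
6 → replaces 13 → [1, 4, 6]
7 → extends → [1, 4, 6, 7]
10 → extends → [1, 4, 6, 7, 10]
12 → extends → [1, 4, 6, 7, 10, 12]
Longest strictly increasing subsequence has length 6, so deletions = 11 − 6 = 5.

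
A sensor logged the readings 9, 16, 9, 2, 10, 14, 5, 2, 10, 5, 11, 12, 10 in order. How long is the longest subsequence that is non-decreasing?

6

Track the smallest tail for each achievable length (allowing ties):
9 → extends → [9]
16 → extends → [9, 16]
9 → replaces 16 → [9, 9]
2 → replaces 9 → [2, 9]
10 → extends → [2, 9, 10]
14 → extends → [2, 9, 10, 14]
5 → replaces 9 → [2, 5, 10, 14]
2 → replaces 5 → [2, 2, 10, 14]
10 → replaces 14 → [2, 2, 10, 10]
5 → replaces 10 → [2, 2, 5, 10]
11 → extends → [2, 2, 5, 10, 11]
12 → extends → [2, 2, 5, 10, 11, 12]
10 → replaces 11 → [2, 2, 5, 10, 10, 12]
Six tails, so the longest non-decreasing subsequence has length 6 (e.g. 9, 9, 10, 10, 11, 12).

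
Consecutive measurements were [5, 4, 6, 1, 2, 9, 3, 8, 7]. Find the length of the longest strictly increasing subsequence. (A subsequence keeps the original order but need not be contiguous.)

Let dp[i] be the length of the longest such subsequence ending at index i:
i:     1 2 3 4 5 6 7 8 9
a[i]:  5 4 6 1 2 9 3 8 7
dp:    1 1 2 1 2 3 3 4 4
Maximum dp value is 4.

4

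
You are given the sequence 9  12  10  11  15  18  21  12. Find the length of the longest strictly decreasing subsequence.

2

Negate each value so 'decreasing' becomes 'increasing', then run patience tails on the negated sequence:
-9 → extends → [-9]
-12 → replaces -9 → [-12]
-10 → extends → [-12, -10]
-11 → replaces -10 → [-12, -11]
-15 → replaces -12 → [-15, -11]
-18 → replaces -15 → [-18, -11]
-21 → replaces -18 → [-21, -11]
-12 → replaces -11 → [-21, -12]
Two tails, so the longest strictly decreasing subsequence of the original has length 2.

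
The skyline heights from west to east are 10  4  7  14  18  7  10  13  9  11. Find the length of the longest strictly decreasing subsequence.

Negate each value so 'decreasing' becomes 'increasing', then run patience tails on the negated sequence:
-10 → extends → [-10]
-4 → extends → [-10, -4]
-7 → replaces -4 → [-10, -7]
-14 → replaces -10 → [-14, -7]
-18 → replaces -14 → [-18, -7]
-7 → already a tail → [-18, -7]
-10 → replaces -7 → [-18, -10]
-13 → replaces -10 → [-18, -13]
-9 → extends → [-18, -13, -9]
-11 → replaces -9 → [-18, -13, -11]
Three tails, so the longest strictly decreasing subsequence of the original has length 3.

3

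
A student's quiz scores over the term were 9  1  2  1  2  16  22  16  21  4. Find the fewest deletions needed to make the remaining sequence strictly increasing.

6

Fewest deletions = n − (longest strictly increasing subsequence).
i:      1  2  3  4  5  6  7  8  9 10
a[i]:   9  1  2  1  2 16 22 16 21  4
dp:     1  1  2  1  2  3  4  3  4  3
max dp = 4, so deletions = 10 − 4 = 6.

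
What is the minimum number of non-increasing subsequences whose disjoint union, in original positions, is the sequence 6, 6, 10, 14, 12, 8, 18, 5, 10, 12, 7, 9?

4

The minimum number of non-increasing subsequences covering a sequence equals the length of its longest strictly increasing subsequence.
LIS length is 4 (e.g. 6, 10, 14, 18), so 4 piles are needed.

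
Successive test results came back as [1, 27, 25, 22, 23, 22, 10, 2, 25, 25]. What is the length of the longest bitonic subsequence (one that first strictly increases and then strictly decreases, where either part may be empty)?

inc[i] = longest strictly increasing subsequence ending at i; dec[i] = longest strictly decreasing subsequence starting at i:
i:      1  2  3  4  5  6  7  8  9 10
a[i]:   1 27 25 22 23 22 10  2 25 25
inc:    1  2  2  2  3  2  2  2  4  4
dec:    1  6  5  3  4  3  2  1  1  1
Best peak at i=2 (value 27): inc=2, dec=6, length 2+6−1 = 7.

7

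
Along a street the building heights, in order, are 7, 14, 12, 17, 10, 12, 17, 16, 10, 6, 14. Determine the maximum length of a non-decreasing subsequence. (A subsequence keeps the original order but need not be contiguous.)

4

Track the smallest tail for each achievable length (allowing ties):
7 → extends → [7]
14 → extends → [7, 14]
12 → replaces 14 → [7, 12]
17 → extends → [7, 12, 17]
10 → replaces 12 → [7, 10, 17]
12 → replaces 17 → [7, 10, 12]
17 → extends → [7, 10, 12, 17]
16 → replaces 17 → [7, 10, 12, 16]
10 → replaces 12 → [7, 10, 10, 16]
6 → replaces 7 → [6, 10, 10, 16]
14 → replaces 16 → [6, 10, 10, 14]
Four tails, so the longest non-decreasing subsequence has length 4 (e.g. 7, 14, 17, 17).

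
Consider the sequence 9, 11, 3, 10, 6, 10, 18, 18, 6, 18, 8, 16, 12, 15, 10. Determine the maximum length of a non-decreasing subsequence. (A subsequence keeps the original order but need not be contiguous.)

6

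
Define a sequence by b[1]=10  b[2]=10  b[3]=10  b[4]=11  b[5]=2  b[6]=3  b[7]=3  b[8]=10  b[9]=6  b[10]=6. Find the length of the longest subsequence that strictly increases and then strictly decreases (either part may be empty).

4

inc[i] = longest strictly increasing subsequence ending at i; dec[i] = longest strictly decreasing subsequence starting at i:
i:      1  2  3  4  5  6  7  8  9 10
b[i]:  10 10 10 11  2  3  3 10  6  6
inc:    1  1  1  2  1  2  2  3  3  3
dec:    2  2  2  3  1  1  1  2  1  1
Best peak at i=4 (value 11): inc=2, dec=3, length 2+3−1 = 4.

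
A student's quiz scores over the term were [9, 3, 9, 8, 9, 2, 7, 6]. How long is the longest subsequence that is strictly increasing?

3

Track the smallest tail for each achievable length (strict):
9 → extends → [9]
3 → replaces 9 → [3]
9 → extends → [3, 9]
8 → replaces 9 → [3, 8]
9 → extends → [3, 8, 9]
2 → replaces 3 → [2, 8, 9]
7 → replaces 8 → [2, 7, 9]
6 → replaces 7 → [2, 6, 9]
Three tails, so the longest strictly increasing subsequence has length 3 (e.g. 3, 8, 9).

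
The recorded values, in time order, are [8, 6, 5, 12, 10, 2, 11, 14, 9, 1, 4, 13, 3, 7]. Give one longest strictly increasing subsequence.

8, 10, 11, 14

Patience tails give the LIS length; then backtrack through the dp parents:
8 → extends → [8]
6 → replaces 8 → [6]
5 → replaces 6 → [5]
12 → extends → [5, 12]
10 → replaces 12 → [5, 10]
2 → replaces 5 → [2, 10]
11 → extends → [2, 10, 11]
14 → extends → [2, 10, 11, 14]
9 → replaces 10 → [2, 9, 11, 14]
1 → replaces 2 → [1, 9, 11, 14]
4 → replaces 9 → [1, 4, 11, 14]
13 → replaces 14 → [1, 4, 11, 13]
3 → replaces 4 → [1, 3, 11, 13]
7 → replaces 11 → [1, 3, 7, 13]
Length 4; one witness is 8, 10, 11, 14.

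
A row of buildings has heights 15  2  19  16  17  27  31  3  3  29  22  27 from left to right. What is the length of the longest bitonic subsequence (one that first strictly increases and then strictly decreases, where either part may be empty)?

7

inc[i] = longest strictly increasing subsequence ending at i; dec[i] = longest strictly decreasing subsequence starting at i:
i:      1  2  3  4  5  6  7  8  9 10 11 12
a[i]:  15  2 19 16 17 27 31  3  3 29 22 27
inc:    1  1  2  2  3  4  5  2  2  5  4  5
dec:    2  1  3  2  2  2  3  1  1  2  1  1
Best peak at i=7 (value 31): inc=5, dec=3, length 5+3−1 = 7.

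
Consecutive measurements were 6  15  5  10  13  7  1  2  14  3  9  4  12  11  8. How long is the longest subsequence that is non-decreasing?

5

Track the smallest tail for each achievable length (allowing ties):
6 → extends → [6]
15 → extends → [6, 15]
5 → replaces 6 → [5, 15]
10 → replaces 15 → [5, 10]
13 → extends → [5, 10, 13]
7 → replaces 10 → [5, 7, 13]
1 → replaces 5 → [1, 7, 13]
2 → replaces 7 → [1, 2, 13]
14 → extends → [1, 2, 13, 14]
3 → replaces 13 → [1, 2, 3, 14]
9 → replaces 14 → [1, 2, 3, 9]
4 → replaces 9 → [1, 2, 3, 4]
12 → extends → [1, 2, 3, 4, 12]
11 → replaces 12 → [1, 2, 3, 4, 11]
8 → replaces 11 → [1, 2, 3, 4, 8]
Five tails, so the longest non-decreasing subsequence has length 5 (e.g. 1, 2, 3, 9, 12).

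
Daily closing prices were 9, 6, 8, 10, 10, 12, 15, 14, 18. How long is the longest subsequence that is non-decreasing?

Track the smallest tail for each achievable length (allowing ties):
9 → extends → [9]
6 → replaces 9 → [6]
8 → extends → [6, 8]
10 → extends → [6, 8, 10]
10 → extends → [6, 8, 10, 10]
12 → extends → [6, 8, 10, 10, 12]
15 → extends → [6, 8, 10, 10, 12, 15]
14 → replaces 15 → [6, 8, 10, 10, 12, 14]
18 → extends → [6, 8, 10, 10, 12, 14, 18]
Seven tails, so the longest non-decreasing subsequence has length 7 (e.g. 6, 8, 10, 10, 12, 15, 18).

7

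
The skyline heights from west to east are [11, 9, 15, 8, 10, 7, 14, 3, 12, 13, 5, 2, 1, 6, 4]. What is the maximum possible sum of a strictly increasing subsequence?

Let S[i] be the best sum of a strictly increasing subsequence ending at i:
i:      1  2  3  4  5  6  7  8  9 10 11 12 13 14 15
a[i]:  11  9 15  8 10  7 14  3 12 13  5  2  1  6  4
S:     11  9 26  8 19  7 33  3 31 44  8  2  1 14  7
Maximum is 44 (e.g. 9 + 10 + 12 + 13).

44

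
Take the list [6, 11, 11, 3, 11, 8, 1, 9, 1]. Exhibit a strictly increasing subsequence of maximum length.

Patience tails give the LIS length; then backtrack through the dp parents:
6 → extends → [6]
11 → extends → [6, 11]
11 → already a tail → [6, 11]
3 → replaces 6 → [3, 11]
11 → already a tail → [3, 11]
8 → replaces 11 → [3, 8]
1 → replaces 3 → [1, 8]
9 → extends → [1, 8, 9]
1 → already a tail → [1, 8, 9]
Length 3; one witness is 6, 8, 9.

6, 8, 9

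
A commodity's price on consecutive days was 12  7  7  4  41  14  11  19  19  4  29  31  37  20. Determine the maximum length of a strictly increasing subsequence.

6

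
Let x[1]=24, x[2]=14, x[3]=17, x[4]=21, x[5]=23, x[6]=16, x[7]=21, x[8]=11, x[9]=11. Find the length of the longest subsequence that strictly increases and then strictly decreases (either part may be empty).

inc[i] = longest strictly increasing subsequence ending at i; dec[i] = longest strictly decreasing subsequence starting at i:
i:      1  2  3  4  5  6  7  8  9
x[i]:  24 14 17 21 23 16 21 11 11
inc:    1  1  2  3  4  2  3  1  1
dec:    4  2  3  3  3  2  2  1  1
Best peak at i=5 (value 23): inc=4, dec=3, length 4+3−1 = 6.

6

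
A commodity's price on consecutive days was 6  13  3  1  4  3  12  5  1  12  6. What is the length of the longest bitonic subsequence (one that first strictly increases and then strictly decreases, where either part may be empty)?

5

inc[i] = longest strictly increasing subsequence ending at i; dec[i] = longest strictly decreasing subsequence starting at i:
i:      1  2  3  4  5  6  7  8  9 10 11
a[i]:   6 13  3  1  4  3 12  5  1 12  6
inc:    1  2  1  1  2  2  3  3  1  4  4
dec:    4  4  2  1  3  2  3  2  1  2  1
Best peak at i=2 (value 13): inc=2, dec=4, length 2+4−1 = 5.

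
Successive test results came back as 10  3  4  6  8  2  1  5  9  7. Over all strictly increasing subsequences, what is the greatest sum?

30

Let S[i] be the best sum of a strictly increasing subsequence ending at i:
i:      1  2  3  4  5  6  7  8  9 10
a[i]:  10  3  4  6  8  2  1  5  9  7
S:     10  3  7 13 21  2  1 12 30 20
Maximum is 30 (e.g. 3 + 4 + 6 + 8 + 9).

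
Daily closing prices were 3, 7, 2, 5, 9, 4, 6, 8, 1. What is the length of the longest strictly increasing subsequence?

Let dp[i] be the length of the longest such subsequence ending at index i:
i:     1 2 3 4 5 6 7 8 9
a[i]:  3 7 2 5 9 4 6 8 1
dp:    1 2 1 2 3 2 3 4 1
Maximum dp value is 4.

4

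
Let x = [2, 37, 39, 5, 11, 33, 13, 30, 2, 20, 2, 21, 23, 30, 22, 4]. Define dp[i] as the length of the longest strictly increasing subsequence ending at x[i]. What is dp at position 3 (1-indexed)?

3

dp[i] = 1 + max{dp[j] : j<i, x[j]<x[i]} (or 1 if no such j):
i:      1  2  3  4  5  6  7  8  9 10 11 12 13 14 15 16
x[i]:   2 37 39  5 11 33 13 30  2 20  2 21 23 30 22  4
dp:     1  2  3  2  3  4  4  5  1  5  1  6  7  8  7  2
At index 3 the value is 3.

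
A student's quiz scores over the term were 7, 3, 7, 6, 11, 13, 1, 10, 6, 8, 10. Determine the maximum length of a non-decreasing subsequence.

5

Let dp[i] be the length of the longest such subsequence ending at index i:
i:      1  2  3  4  5  6  7  8  9 10 11
a[i]:   7  3  7  6 11 13  1 10  6  8 10
dp:     1  1  2  2  3  4  1  3  3  4  5
Maximum dp value is 5.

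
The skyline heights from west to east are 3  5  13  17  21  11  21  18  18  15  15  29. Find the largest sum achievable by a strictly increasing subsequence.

Let S[i] be the best sum of a strictly increasing subsequence ending at i:
i:      1  2  3  4  5  6  7  8  9 10 11 12
a[i]:   3  5 13 17 21 11 21 18 18 15 15 29
S:      3  8 21 38 59 19 59 56 56 36 36 88
Maximum is 88 (e.g. 3 + 5 + 13 + 17 + 21 + 29).

88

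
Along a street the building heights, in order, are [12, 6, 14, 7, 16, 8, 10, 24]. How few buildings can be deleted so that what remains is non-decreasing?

Fewest deletions = n − (longest non-decreasing subsequence).
Patience tails:
12 → extends → [12]
6 → replaces 12 → [6]
14 → extends → [6, 14]
7 → replaces 14 → [6, 7]
16 → extends → [6, 7, 16]
8 → replaces 16 → [6, 7, 8]
10 → extends → [6, 7, 8, 10]
24 → extends → [6, 7, 8, 10, 24]
Longest non-decreasing subsequence has length 5, so deletions = 8 − 5 = 3.

3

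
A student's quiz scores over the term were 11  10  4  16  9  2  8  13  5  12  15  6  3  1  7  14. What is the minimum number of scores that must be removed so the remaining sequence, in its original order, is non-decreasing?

Fewest deletions = n − (longest non-decreasing subsequence).
Patience tails:
11 → extends → [11]
10 → replaces 11 → [10]
4 → replaces 10 → [4]
16 → extends → [4, 16]
9 → replaces 16 → [4, 9]
2 → replaces 4 → [2, 9]
8 → replaces 9 → [2, 8]
13 → extends → [2, 8, 13]
5 → replaces 8 → [2, 5, 13]
12 → replaces 13 → [2, 5, 12]
15 → extends → [2, 5, 12, 15]
6 → replaces 12 → [2, 5, 6, 15]
3 → replaces 5 → [2, 3, 6, 15]
1 → replaces 2 → [1, 3, 6, 15]
7 → replaces 15 → [1, 3, 6, 7]
14 → extends → [1, 3, 6, 7, 14]
Longest non-decreasing subsequence has length 5, so deletions = 16 − 5 = 11.

11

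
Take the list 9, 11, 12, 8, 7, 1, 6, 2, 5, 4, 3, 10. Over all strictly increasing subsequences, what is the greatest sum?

Let S[i] be the best sum of a strictly increasing subsequence ending at i:
i:      1  2  3  4  5  6  7  8  9 10 11 12
a[i]:   9 11 12  8  7  1  6  2  5  4  3 10
S:      9 20 32  8  7  1  7  3  8  7  6 19
Maximum is 32 (e.g. 9 + 11 + 12).

32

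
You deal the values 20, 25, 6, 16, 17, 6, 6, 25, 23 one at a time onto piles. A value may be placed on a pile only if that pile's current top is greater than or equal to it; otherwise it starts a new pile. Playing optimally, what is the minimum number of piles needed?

4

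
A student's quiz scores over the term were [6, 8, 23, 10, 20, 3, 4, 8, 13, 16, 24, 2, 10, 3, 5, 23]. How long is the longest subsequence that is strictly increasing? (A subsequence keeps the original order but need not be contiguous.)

6

Track the smallest tail for each achievable length (strict):
6 → extends → [6]
8 → extends → [6, 8]
23 → extends → [6, 8, 23]
10 → replaces 23 → [6, 8, 10]
20 → extends → [6, 8, 10, 20]
3 → replaces 6 → [3, 8, 10, 20]
4 → replaces 8 → [3, 4, 10, 20]
8 → replaces 10 → [3, 4, 8, 20]
13 → replaces 20 → [3, 4, 8, 13]
16 → extends → [3, 4, 8, 13, 16]
24 → extends → [3, 4, 8, 13, 16, 24]
2 → replaces 3 → [2, 4, 8, 13, 16, 24]
10 → replaces 13 → [2, 4, 8, 10, 16, 24]
3 → replaces 4 → [2, 3, 8, 10, 16, 24]
5 → replaces 8 → [2, 3, 5, 10, 16, 24]
23 → replaces 24 → [2, 3, 5, 10, 16, 23]
Six tails, so the longest strictly increasing subsequence has length 6 (e.g. 6, 8, 10, 13, 16, 24).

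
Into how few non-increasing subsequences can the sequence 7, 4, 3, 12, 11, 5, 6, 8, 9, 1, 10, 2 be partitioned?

The minimum number of non-increasing subsequences covering a sequence equals the length of its longest strictly increasing subsequence.
LIS length is 6 (e.g. 4, 5, 6, 8, 9, 10), so 6 piles are needed.

6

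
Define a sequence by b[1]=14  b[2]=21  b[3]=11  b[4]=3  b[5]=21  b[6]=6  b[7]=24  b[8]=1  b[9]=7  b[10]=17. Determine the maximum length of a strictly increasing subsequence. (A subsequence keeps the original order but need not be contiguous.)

Track the smallest tail for each achievable length (strict):
14 → extends → [14]
21 → extends → [14, 21]
11 → replaces 14 → [11, 21]
3 → replaces 11 → [3, 21]
21 → already a tail → [3, 21]
6 → replaces 21 → [3, 6]
24 → extends → [3, 6, 24]
1 → replaces 3 → [1, 6, 24]
7 → replaces 24 → [1, 6, 7]
17 → extends → [1, 6, 7, 17]
Four tails, so the longest strictly increasing subsequence has length 4 (e.g. 3, 6, 7, 17).

4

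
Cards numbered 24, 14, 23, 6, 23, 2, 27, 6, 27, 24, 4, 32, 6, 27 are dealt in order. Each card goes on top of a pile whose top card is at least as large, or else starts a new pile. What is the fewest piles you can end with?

4

The minimum number of non-increasing subsequences covering a sequence equals the length of its longest strictly increasing subsequence.
LIS length is 4 (e.g. 14, 23, 27, 32), so 4 piles are needed.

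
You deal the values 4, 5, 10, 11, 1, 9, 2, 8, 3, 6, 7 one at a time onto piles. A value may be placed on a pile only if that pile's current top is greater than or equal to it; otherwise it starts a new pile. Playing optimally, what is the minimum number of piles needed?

Place each on the leftmost legal pile:
4 → new pile 1 (tops now [4])
5 → new pile 2 (tops now [4, 5])
10 → new pile 3 (tops now [4, 5, 10])
11 → new pile 4 (tops now [4, 5, 10, 11])
1 → pile 1 (tops now [1, 5, 10, 11])
9 → pile 3 (tops now [1, 5, 9, 11])
2 → pile 2 (tops now [1, 2, 9, 11])
8 → pile 3 (tops now [1, 2, 8, 11])
3 → pile 3 (tops now [1, 2, 3, 11])
6 → pile 4 (tops now [1, 2, 3, 6])
7 → new pile 5 (tops now [1, 2, 3, 6, 7])
Five piles.

5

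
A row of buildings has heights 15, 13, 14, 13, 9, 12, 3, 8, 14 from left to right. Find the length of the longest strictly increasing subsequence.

3

Track the smallest tail for each achievable length (strict):
15 → extends → [15]
13 → replaces 15 → [13]
14 → extends → [13, 14]
13 → already a tail → [13, 14]
9 → replaces 13 → [9, 14]
12 → replaces 14 → [9, 12]
3 → replaces 9 → [3, 12]
8 → replaces 12 → [3, 8]
14 → extends → [3, 8, 14]
Three tails, so the longest strictly increasing subsequence has length 3 (e.g. 9, 12, 14).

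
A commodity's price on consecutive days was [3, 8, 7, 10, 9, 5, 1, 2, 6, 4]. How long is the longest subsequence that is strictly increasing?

3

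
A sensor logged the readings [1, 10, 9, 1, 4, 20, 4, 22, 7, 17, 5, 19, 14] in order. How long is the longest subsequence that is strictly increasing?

Track the smallest tail for each achievable length (strict):
1 → extends → [1]
10 → extends → [1, 10]
9 → replaces 10 → [1, 9]
1 → already a tail → [1, 9]
4 → replaces 9 → [1, 4]
20 → extends → [1, 4, 20]
4 → already a tail → [1, 4, 20]
22 → extends → [1, 4, 20, 22]
7 → replaces 20 → [1, 4, 7, 22]
17 → replaces 22 → [1, 4, 7, 17]
5 → replaces 7 → [1, 4, 5, 17]
19 → extends → [1, 4, 5, 17, 19]
14 → replaces 17 → [1, 4, 5, 14, 19]
Five tails, so the longest strictly increasing subsequence has length 5 (e.g. 1, 4, 7, 17, 19).

5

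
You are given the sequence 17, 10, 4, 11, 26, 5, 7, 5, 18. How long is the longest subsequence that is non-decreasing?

4

Track the smallest tail for each achievable length (allowing ties):
17 → extends → [17]
10 → replaces 17 → [10]
4 → replaces 10 → [4]
11 → extends → [4, 11]
26 → extends → [4, 11, 26]
5 → replaces 11 → [4, 5, 26]
7 → replaces 26 → [4, 5, 7]
5 → replaces 7 → [4, 5, 5]
18 → extends → [4, 5, 5, 18]
Four tails, so the longest non-decreasing subsequence has length 4 (e.g. 4, 5, 7, 18).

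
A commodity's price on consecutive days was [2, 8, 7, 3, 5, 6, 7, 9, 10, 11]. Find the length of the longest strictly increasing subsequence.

Track the smallest tail for each achievable length (strict):
2 → extends → [2]
8 → extends → [2, 8]
7 → replaces 8 → [2, 7]
3 → replaces 7 → [2, 3]
5 → extends → [2, 3, 5]
6 → extends → [2, 3, 5, 6]
7 → extends → [2, 3, 5, 6, 7]
9 → extends → [2, 3, 5, 6, 7, 9]
10 → extends → [2, 3, 5, 6, 7, 9, 10]
11 → extends → [2, 3, 5, 6, 7, 9, 10, 11]
Eight tails, so the longest strictly increasing subsequence has length 8 (e.g. 2, 3, 5, 6, 7, 9, 10, 11).

8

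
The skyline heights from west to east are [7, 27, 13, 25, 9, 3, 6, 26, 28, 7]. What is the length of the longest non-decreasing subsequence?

Track the smallest tail for each achievable length (allowing ties):
7 → extends → [7]
27 → extends → [7, 27]
13 → replaces 27 → [7, 13]
25 → extends → [7, 13, 25]
9 → replaces 13 → [7, 9, 25]
3 → replaces 7 → [3, 9, 25]
6 → replaces 9 → [3, 6, 25]
26 → extends → [3, 6, 25, 26]
28 → extends → [3, 6, 25, 26, 28]
7 → replaces 25 → [3, 6, 7, 26, 28]
Five tails, so the longest non-decreasing subsequence has length 5 (e.g. 7, 13, 25, 26, 28).

5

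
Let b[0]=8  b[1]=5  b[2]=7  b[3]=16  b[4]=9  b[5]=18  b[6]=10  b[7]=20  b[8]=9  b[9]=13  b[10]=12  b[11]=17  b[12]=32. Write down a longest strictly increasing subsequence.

Patience tails give the LIS length; then backtrack through the dp parents:
8 → extends → [8]
5 → replaces 8 → [5]
7 → extends → [5, 7]
16 → extends → [5, 7, 16]
9 → replaces 16 → [5, 7, 9]
18 → extends → [5, 7, 9, 18]
10 → replaces 18 → [5, 7, 9, 10]
20 → extends → [5, 7, 9, 10, 20]
9 → already a tail → [5, 7, 9, 10, 20]
13 → replaces 20 → [5, 7, 9, 10, 13]
12 → replaces 13 → [5, 7, 9, 10, 12]
17 → extends → [5, 7, 9, 10, 12, 17]
32 → extends → [5, 7, 9, 10, 12, 17, 32]
Length 7; one witness is 5, 7, 9, 10, 13, 17, 32.

5, 7, 9, 10, 13, 17, 32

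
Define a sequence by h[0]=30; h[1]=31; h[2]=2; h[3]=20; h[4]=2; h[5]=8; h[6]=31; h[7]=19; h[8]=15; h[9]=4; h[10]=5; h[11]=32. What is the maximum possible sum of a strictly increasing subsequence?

Let S[i] be the best sum of a strictly increasing subsequence ending at i:
i:      0  1  2  3  4  5  6  7  8  9 10 11
h[i]:  30 31  2 20  2  8 31 19 15  4  5 32
S:     30 61  2 22  2 10 61 29 25  6 11 93
Maximum is 93 (e.g. 30 + 31 + 32).

93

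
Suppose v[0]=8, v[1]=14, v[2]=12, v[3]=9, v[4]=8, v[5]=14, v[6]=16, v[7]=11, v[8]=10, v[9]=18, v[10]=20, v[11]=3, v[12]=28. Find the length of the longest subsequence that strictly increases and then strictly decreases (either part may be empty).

7

inc[i] = longest strictly increasing subsequence ending at i; dec[i] = longest strictly decreasing subsequence starting at i:
i:      0  1  2  3  4  5  6  7  8  9 10 11 12
v[i]:   8 14 12  9  8 14 16 11 10 18 20  3 28
inc:    1  2  2  2  1  3  4  3  3  5  6  1  7
dec:    2  5  4  3  2  4  4  3  2  2  2  1  1
Best peak at i=6 (value 16): inc=4, dec=4, length 4+4−1 = 7.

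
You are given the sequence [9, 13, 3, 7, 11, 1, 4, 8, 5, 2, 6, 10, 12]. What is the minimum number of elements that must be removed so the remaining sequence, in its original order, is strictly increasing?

Fewest deletions = n − (longest strictly increasing subsequence).
i:      1  2  3  4  5  6  7  8  9 10 11 12 13
a[i]:   9 13  3  7 11  1  4  8  5  2  6 10 12
dp:     1  2  1  2  3  1  2  3  3  2  4  5  6
max dp = 6, so deletions = 13 − 6 = 7.

7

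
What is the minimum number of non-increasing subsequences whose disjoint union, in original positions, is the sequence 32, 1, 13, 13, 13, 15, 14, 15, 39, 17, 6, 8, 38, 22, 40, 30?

Place each on the leftmost legal pile:
32 → new pile 1 (tops now [32])
1 → pile 1 (tops now [1])
13 → new pile 2 (tops now [1, 13])
13 → pile 2 (tops now [1, 13])
13 → pile 2 (tops now [1, 13])
15 → new pile 3 (tops now [1, 13, 15])
14 → pile 3 (tops now [1, 13, 14])
15 → new pile 4 (tops now [1, 13, 14, 15])
39 → new pile 5 (tops now [1, 13, 14, 15, 39])
17 → pile 5 (tops now [1, 13, 14, 15, 17])
6 → pile 2 (tops now [1, 6, 14, 15, 17])
8 → pile 3 (tops now [1, 6, 8, 15, 17])
38 → new pile 6 (tops now [1, 6, 8, 15, 17, 38])
22 → pile 6 (tops now [1, 6, 8, 15, 17, 22])
40 → new pile 7 (tops now [1, 6, 8, 15, 17, 22, 40])
30 → pile 7 (tops now [1, 6, 8, 15, 17, 22, 30])
Seven piles.

7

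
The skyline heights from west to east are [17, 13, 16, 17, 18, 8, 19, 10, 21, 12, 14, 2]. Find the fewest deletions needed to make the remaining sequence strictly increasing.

Fewest deletions = n − (longest strictly increasing subsequence).
Patience tails:
17 → extends → [17]
13 → replaces 17 → [13]
16 → extends → [13, 16]
17 → extends → [13, 16, 17]
18 → extends → [13, 16, 17, 18]
8 → replaces 13 → [8, 16, 17, 18]
19 → extends → [8, 16, 17, 18, 19]
10 → replaces 16 → [8, 10, 17, 18, 19]
21 → extends → [8, 10, 17, 18, 19, 21]
12 → replaces 17 → [8, 10, 12, 18, 19, 21]
14 → replaces 18 → [8, 10, 12, 14, 19, 21]
2 → replaces 8 → [2, 10, 12, 14, 19, 21]
Longest strictly increasing subsequence has length 6, so deletions = 12 − 6 = 6.

6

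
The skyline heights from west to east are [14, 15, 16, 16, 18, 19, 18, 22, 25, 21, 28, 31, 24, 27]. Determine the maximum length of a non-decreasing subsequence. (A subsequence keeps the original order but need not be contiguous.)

Let dp[i] be the length of the longest such subsequence ending at index i:
i:      1  2  3  4  5  6  7  8  9 10 11 12 13 14
a[i]:  14 15 16 16 18 19 18 22 25 21 28 31 24 27
dp:     1  2  3  4  5  6  6  7  8  7  9 10  8  9
Maximum dp value is 10.

10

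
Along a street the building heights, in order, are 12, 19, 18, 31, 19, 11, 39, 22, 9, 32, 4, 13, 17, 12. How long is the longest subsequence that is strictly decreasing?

Negate each value so 'decreasing' becomes 'increasing', then run patience tails on the negated sequence:
-12 → extends → [-12]
-19 → replaces -12 → [-19]
-18 → extends → [-19, -18]
-31 → replaces -19 → [-31, -18]
-19 → replaces -18 → [-31, -19]
-11 → extends → [-31, -19, -11]
-39 → replaces -31 → [-39, -19, -11]
-22 → replaces -19 → [-39, -22, -11]
-9 → extends → [-39, -22, -11, -9]
-32 → replaces -22 → [-39, -32, -11, -9]
-4 → extends → [-39, -32, -11, -9, -4]
-13 → replaces -11 → [-39, -32, -13, -9, -4]
-17 → replaces -13 → [-39, -32, -17, -9, -4]
-12 → replaces -9 → [-39, -32, -17, -12, -4]
Five tails, so the longest strictly decreasing subsequence of the original has length 5.

5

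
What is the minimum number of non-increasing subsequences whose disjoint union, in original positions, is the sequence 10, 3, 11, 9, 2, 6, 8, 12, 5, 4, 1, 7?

Place each on the leftmost legal pile:
10 → new pile 1 (tops now [10])
3 → pile 1 (tops now [3])
11 → new pile 2 (tops now [3, 11])
9 → pile 2 (tops now [3, 9])
2 → pile 1 (tops now [2, 9])
6 → pile 2 (tops now [2, 6])
8 → new pile 3 (tops now [2, 6, 8])
12 → new pile 4 (tops now [2, 6, 8, 12])
5 → pile 2 (tops now [2, 5, 8, 12])
4 → pile 2 (tops now [2, 4, 8, 12])
1 → pile 1 (tops now [1, 4, 8, 12])
7 → pile 3 (tops now [1, 4, 7, 12])
Four piles.

4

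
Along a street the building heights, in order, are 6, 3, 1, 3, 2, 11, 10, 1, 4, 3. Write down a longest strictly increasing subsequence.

Patience tails give the LIS length; then backtrack through the dp parents:
6 → extends → [6]
3 → replaces 6 → [3]
1 → replaces 3 → [1]
3 → extends → [1, 3]
2 → replaces 3 → [1, 2]
11 → extends → [1, 2, 11]
10 → replaces 11 → [1, 2, 10]
1 → already a tail → [1, 2, 10]
4 → replaces 10 → [1, 2, 4]
3 → replaces 4 → [1, 2, 3]
Length 3; one witness is 1, 3, 11.

1, 3, 11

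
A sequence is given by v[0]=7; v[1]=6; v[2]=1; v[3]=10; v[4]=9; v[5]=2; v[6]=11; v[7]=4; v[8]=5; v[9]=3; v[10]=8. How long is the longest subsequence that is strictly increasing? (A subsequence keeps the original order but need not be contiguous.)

Track the smallest tail for each achievable length (strict):
7 → extends → [7]
6 → replaces 7 → [6]
1 → replaces 6 → [1]
10 → extends → [1, 10]
9 → replaces 10 → [1, 9]
2 → replaces 9 → [1, 2]
11 → extends → [1, 2, 11]
4 → replaces 11 → [1, 2, 4]
5 → extends → [1, 2, 4, 5]
3 → replaces 4 → [1, 2, 3, 5]
8 → extends → [1, 2, 3, 5, 8]
Five tails, so the longest strictly increasing subsequence has length 5 (e.g. 1, 2, 4, 5, 8).

5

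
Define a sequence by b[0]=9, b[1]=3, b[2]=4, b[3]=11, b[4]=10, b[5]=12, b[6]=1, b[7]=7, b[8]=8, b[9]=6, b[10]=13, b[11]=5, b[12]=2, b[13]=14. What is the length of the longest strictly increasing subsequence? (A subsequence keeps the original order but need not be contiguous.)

6

Track the smallest tail for each achievable length (strict):
9 → extends → [9]
3 → replaces 9 → [3]
4 → extends → [3, 4]
11 → extends → [3, 4, 11]
10 → replaces 11 → [3, 4, 10]
12 → extends → [3, 4, 10, 12]
1 → replaces 3 → [1, 4, 10, 12]
7 → replaces 10 → [1, 4, 7, 12]
8 → replaces 12 → [1, 4, 7, 8]
6 → replaces 7 → [1, 4, 6, 8]
13 → extends → [1, 4, 6, 8, 13]
5 → replaces 6 → [1, 4, 5, 8, 13]
2 → replaces 4 → [1, 2, 5, 8, 13]
14 → extends → [1, 2, 5, 8, 13, 14]
Six tails, so the longest strictly increasing subsequence has length 6 (e.g. 3, 4, 11, 12, 13, 14).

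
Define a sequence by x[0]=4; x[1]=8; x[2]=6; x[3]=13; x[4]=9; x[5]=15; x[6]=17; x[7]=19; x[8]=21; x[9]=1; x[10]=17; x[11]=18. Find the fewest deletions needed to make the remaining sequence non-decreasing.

5

Fewest deletions = n − (longest non-decreasing subsequence).
Patience tails:
4 → extends → [4]
8 → extends → [4, 8]
6 → replaces 8 → [4, 6]
13 → extends → [4, 6, 13]
9 → replaces 13 → [4, 6, 9]
15 → extends → [4, 6, 9, 15]
17 → extends → [4, 6, 9, 15, 17]
19 → extends → [4, 6, 9, 15, 17, 19]
21 → extends → [4, 6, 9, 15, 17, 19, 21]
1 → replaces 4 → [1, 6, 9, 15, 17, 19, 21]
17 → replaces 19 → [1, 6, 9, 15, 17, 17, 21]
18 → replaces 21 → [1, 6, 9, 15, 17, 17, 18]
Longest non-decreasing subsequence has length 7, so deletions = 12 − 7 = 5.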